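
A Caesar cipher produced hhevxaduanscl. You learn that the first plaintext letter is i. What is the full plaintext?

From the crib: h(7)−i(8)=-1≡25, so the shift is 25.
Subtract 25 from each ciphertext letter:
h(7): 7−25=-18≡8 → i
h(7): 7−25=-18≡8 → i
e(4): 4−25=-21≡5 → f
v(21): 21−25=-4≡22 → w
x(23): 23−25=-2≡24 → y
a(0): 0−25=-25≡1 → b
d(3): 3−25=-22≡4 → e
u(20): 20−25=-5≡21 → v
a(0): 0−25=-25≡1 → b
n(13): 13−25=-12≡14 → o
s(18): 18−25=-7≡19 → t
c(2): 2−25=-23≡3 → d
l(11): 11−25=-14≡12 → m

iifwybevbotdm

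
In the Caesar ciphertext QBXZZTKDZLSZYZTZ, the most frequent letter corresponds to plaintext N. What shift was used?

The most frequent ciphertext letter is Z (appears 6 times).
Z is position 25; N is position 13.
Shift = 12.

12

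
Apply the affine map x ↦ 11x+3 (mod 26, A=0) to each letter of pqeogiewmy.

mxvbrnvlfh

p(15): 11·15+3=168≡12 → m
q(16): 11·16+3=179≡23 → x
e(4): 11·4+3=47≡21 → v
o(14): 11·14+3=157≡1 → b
g(6): 11·6+3=69≡17 → r
i(8): 11·8+3=91≡13 → n
e(4): 11·4+3=47≡21 → v
w(22): 11·22+3=245≡11 → l
m(12): 11·12+3=135≡5 → f
y(24): 11·24+3=267≡7 → h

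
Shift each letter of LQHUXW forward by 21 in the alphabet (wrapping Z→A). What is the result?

GLCPSR

L(11): 11+21=32≡6 → G
Q(16): 16+21=37≡11 → L
H(7): 7+21=28≡2 → C
U(20): 20+21=41≡15 → P
X(23): 23+21=44≡18 → S
W(22): 22+21=43≡17 → R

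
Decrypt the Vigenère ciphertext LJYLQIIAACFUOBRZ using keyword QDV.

Repeat the key across the ciphertext: QDVQDVQDVQDVQDVQ
L(11)−Q(16): -5≡21 → V
J(9)−D(3): 6 → G
Y(24)−V(21): 3 → D
L(11)−Q(16): -5≡21 → V
Q(16)−D(3): 13 → N
I(8)−V(21): -13≡13 → N
I(8)−Q(16): -8≡18 → S
A(0)−D(3): -3≡23 → X
A(0)−V(21): -21≡5 → F
C(2)−Q(16): -14≡12 → M
F(5)−D(3): 2 → C
U(20)−V(21): -1≡25 → Z
O(14)−Q(16): -2≡24 → Y
B(1)−D(3): -2≡24 → Y
R(17)−V(21): -4≡22 → W
Z(25)−Q(16): 9 → J

VGDVNNSXFMCZYYWJ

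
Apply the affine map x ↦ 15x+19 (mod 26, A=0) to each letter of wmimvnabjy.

w(22): 15·22+19=349≡11 → l
m(12): 15·12+19=199≡17 → r
i(8): 15·8+19=139≡9 → j
m(12): 15·12+19=199≡17 → r
v(21): 15·21+19=334≡22 → w
n(13): 15·13+19=214≡6 → g
a(0): 15·0+19=19 → t
b(1): 15·1+19=34≡8 → i
j(9): 15·9+19=154≡24 → y
y(24): 15·24+19=379≡15 → p

lrjrwgtiyp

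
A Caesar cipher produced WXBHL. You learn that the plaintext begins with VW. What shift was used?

1

From the crib: W(22)−V(21)=1, so the shift is 1.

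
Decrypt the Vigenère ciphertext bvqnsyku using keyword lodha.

Repeat the key across the ciphertext: lodhalod
b(1)−l(11): -10≡16 → q
v(21)−o(14): 7 → h
q(16)−d(3): 13 → n
n(13)−h(7): 6 → g
s(18)−a(0): 18 → s
y(24)−l(11): 13 → n
k(10)−o(14): -4≡22 → w
u(20)−d(3): 17 → r

qhngsnwr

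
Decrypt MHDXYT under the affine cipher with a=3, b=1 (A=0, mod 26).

VCSQZG

The inverse of 3 mod 26 is 9, since 3·9=27≡1. Apply D(y)=9·(y−1) mod 26:
M(12): 9·(12−1)=99≡21 → V
H(7): 9·(7−1)=54≡2 → C
D(3): 9·(3−1)=18 → S
X(23): 9·(23−1)=198≡16 → Q
Y(24): 9·(24−1)=207≡25 → Z
T(19): 9·(19−1)=162≡6 → G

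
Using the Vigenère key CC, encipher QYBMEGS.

Repeat the key across the message: CCCCCCC
Q(16)+C(2): 18 → S
Y(24)+C(2): 26≡0 → A
B(1)+C(2): 3 → D
M(12)+C(2): 14 → O
E(4)+C(2): 6 → G
G(6)+C(2): 8 → I
S(18)+C(2): 20 → U

SADOGIU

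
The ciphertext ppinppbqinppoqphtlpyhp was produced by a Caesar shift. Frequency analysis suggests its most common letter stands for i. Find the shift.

The most frequent ciphertext letter is p (appears 9 times).
p is position 15; i is position 8.
Shift = 7.

7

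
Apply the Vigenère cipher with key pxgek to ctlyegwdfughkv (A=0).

Repeat the key across the message: pxgekpxgekpxge
c(2)+p(15): 17 → r
t(19)+x(23): 42≡16 → q
l(11)+g(6): 17 → r
y(24)+e(4): 28≡2 → c
e(4)+k(10): 14 → o
g(6)+p(15): 21 → v
w(22)+x(23): 45≡19 → t
d(3)+g(6): 9 → j
f(5)+e(4): 9 → j
u(20)+k(10): 30≡4 → e
g(6)+p(15): 21 → v
h(7)+x(23): 30≡4 → e
k(10)+g(6): 16 → q
v(21)+e(4): 25 → z

rqrcovtjjeveqz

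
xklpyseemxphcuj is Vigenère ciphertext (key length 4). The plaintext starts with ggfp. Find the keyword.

rega

Subtract each crib letter from the matching ciphertext letter (mod 26):
x(23)−g(6)=17 → r
k(10)−g(6)=4 → e
l(11)−f(5)=6 → g
p(15)−p(15)=0 → a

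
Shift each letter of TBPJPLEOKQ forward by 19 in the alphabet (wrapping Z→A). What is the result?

T(19): 19+19=38≡12 → M
B(1): 1+19=20 → U
P(15): 15+19=34≡8 → I
J(9): 9+19=28≡2 → C
P(15): 15+19=34≡8 → I
L(11): 11+19=30≡4 → E
E(4): 4+19=23 → X
O(14): 14+19=33≡7 → H
K(10): 10+19=29≡3 → D
Q(16): 16+19=35≡9 → J

MUICIEXHDJ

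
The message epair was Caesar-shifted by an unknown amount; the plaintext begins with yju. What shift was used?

6

From the crib: e(4)−y(24)=-20≡6, so the shift is 6.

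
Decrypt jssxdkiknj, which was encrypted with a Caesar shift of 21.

oxxcipnpso

j(9): 9−21=-12≡14 → o
s(18): 18−21=-3≡23 → x
s(18): 18−21=-3≡23 → x
x(23): 23−21=2 → c
d(3): 3−21=-18≡8 → i
k(10): 10−21=-11≡15 → p
i(8): 8−21=-13≡13 → n
k(10): 10−21=-11≡15 → p
n(13): 13−21=-8≡18 → s
j(9): 9−21=-12≡14 → o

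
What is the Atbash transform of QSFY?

JHUB

Q(16) → J(9)
S(18) → H(7)
F(5) → U(20)
Y(24) → B(1)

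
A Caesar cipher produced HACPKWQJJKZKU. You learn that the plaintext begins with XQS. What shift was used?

From the crib: H(7)−X(23)=-16≡10, so the shift is 10.

10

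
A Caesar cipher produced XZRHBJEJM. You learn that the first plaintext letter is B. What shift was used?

From the crib: X(23)−B(1)=22, so the shift is 22.

22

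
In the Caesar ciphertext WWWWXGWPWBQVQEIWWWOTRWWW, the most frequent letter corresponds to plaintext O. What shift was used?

The most frequent ciphertext letter is W (appears 12 times).
W is position 22; O is position 14.
Shift = 8.

8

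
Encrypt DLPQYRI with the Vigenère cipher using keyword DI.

Repeat the key across the message: DIDIDID
D(3)+D(3): 6 → G
L(11)+I(8): 19 → T
P(15)+D(3): 18 → S
Q(16)+I(8): 24 → Y
Y(24)+D(3): 27≡1 → B
R(17)+I(8): 25 → Z
I(8)+D(3): 11 → L

GTSYBZL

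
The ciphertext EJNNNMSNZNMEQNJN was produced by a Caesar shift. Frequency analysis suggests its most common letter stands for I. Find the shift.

5

The most frequent ciphertext letter is N (appears 7 times).
N is position 13; I is position 8.
Shift = 5.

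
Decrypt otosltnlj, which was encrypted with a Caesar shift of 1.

nsnrksmki

o(14): 14−1=13 → n
t(19): 19−1=18 → s
o(14): 14−1=13 → n
s(18): 18−1=17 → r
l(11): 11−1=10 → k
t(19): 19−1=18 → s
n(13): 13−1=12 → m
l(11): 11−1=10 → k
j(9): 9−1=8 → i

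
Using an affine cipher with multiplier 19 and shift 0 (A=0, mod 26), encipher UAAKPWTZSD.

QAAIZCXHEF

U(20): 19·20+0=380≡16 → Q
A(0): 19·0+0=0 → A
A(0): 19·0+0=0 → A
K(10): 19·10+0=190≡8 → I
P(15): 19·15+0=285≡25 → Z
W(22): 19·22+0=418≡2 → C
T(19): 19·19+0=361≡23 → X
Z(25): 19·25+0=475≡7 → H
S(18): 19·18+0=342≡4 → E
D(3): 19·3+0=57≡5 → F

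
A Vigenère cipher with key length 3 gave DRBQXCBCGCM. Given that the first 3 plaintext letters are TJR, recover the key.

Subtract each crib letter from the matching ciphertext letter (mod 26):
D(3)−T(19)=-16≡10 → K
R(17)−J(9)=8 → I
B(1)−R(17)=-16≡10 → K

KIK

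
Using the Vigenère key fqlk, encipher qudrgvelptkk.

vkobllpvujvu

Repeat the key across the message: fqlkfqlkfqlk
q(16)+f(5): 21 → v
u(20)+q(16): 36≡10 → k
d(3)+l(11): 14 → o
r(17)+k(10): 27≡1 → b
g(6)+f(5): 11 → l
v(21)+q(16): 37≡11 → l
e(4)+l(11): 15 → p
l(11)+k(10): 21 → v
p(15)+f(5): 20 → u
t(19)+q(16): 35≡9 → j
k(10)+l(11): 21 → v
k(10)+k(10): 20 → u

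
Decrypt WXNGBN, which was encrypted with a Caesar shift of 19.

DEUNIU

W(22): 22−19=3 → D
X(23): 23−19=4 → E
N(13): 13−19=-6≡20 → U
G(6): 6−19=-13≡13 → N
B(1): 1−19=-18≡8 → I
N(13): 13−19=-6≡20 → U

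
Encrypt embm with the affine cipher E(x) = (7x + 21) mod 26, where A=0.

e(4): 7·4+21=49≡23 → x
m(12): 7·12+21=105≡1 → b
b(1): 7·1+21=28≡2 → c
m(12): 7·12+21=105≡1 → b

xbcb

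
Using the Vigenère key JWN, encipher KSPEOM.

Repeat the key across the message: JWNJWN
K(10)+J(9): 19 → T
S(18)+W(22): 40≡14 → O
P(15)+N(13): 28≡2 → C
E(4)+J(9): 13 → N
O(14)+W(22): 36≡10 → K
M(12)+N(13): 25 → Z

TOCNKZ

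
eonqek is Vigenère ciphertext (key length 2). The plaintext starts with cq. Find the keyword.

cy

Subtract each crib letter from the matching ciphertext letter (mod 26):
e(4)−c(2)=2 → c
o(14)−q(16)=-2≡24 → y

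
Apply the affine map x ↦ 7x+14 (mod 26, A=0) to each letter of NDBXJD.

N(13): 7·13+14=105≡1 → B
D(3): 7·3+14=35≡9 → J
B(1): 7·1+14=21 → V
X(23): 7·23+14=175≡19 → T
J(9): 7·9+14=77≡25 → Z
D(3): 7·3+14=35≡9 → J

BJVTZJ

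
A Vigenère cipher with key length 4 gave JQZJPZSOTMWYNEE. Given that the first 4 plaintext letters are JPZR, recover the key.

ABAS

Subtract each crib letter from the matching ciphertext letter (mod 26):
J(9)−J(9)=0 → A
Q(16)−P(15)=1 → B
Z(25)−Z(25)=0 → A
J(9)−R(17)=-8≡18 → S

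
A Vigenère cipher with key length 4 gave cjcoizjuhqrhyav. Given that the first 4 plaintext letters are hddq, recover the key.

Subtract each crib letter from the matching ciphertext letter (mod 26):
c(2)−h(7)=-5≡21 → v
j(9)−d(3)=6 → g
c(2)−d(3)=-1≡25 → z
o(14)−q(16)=-2≡24 → y

vgzy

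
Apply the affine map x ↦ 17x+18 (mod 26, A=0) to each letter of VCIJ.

LAYP

V(21): 17·21+18=375≡11 → L
C(2): 17·2+18=52≡0 → A
I(8): 17·8+18=154≡24 → Y
J(9): 17·9+18=171≡15 → P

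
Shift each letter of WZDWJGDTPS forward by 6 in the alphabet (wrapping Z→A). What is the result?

CFJCPMJZVY

W(22): 22+6=28≡2 → C
Z(25): 25+6=31≡5 → F
D(3): 3+6=9 → J
W(22): 22+6=28≡2 → C
J(9): 9+6=15 → P
G(6): 6+6=12 → M
D(3): 3+6=9 → J
T(19): 19+6=25 → Z
P(15): 15+6=21 → V
S(18): 18+6=24 → Y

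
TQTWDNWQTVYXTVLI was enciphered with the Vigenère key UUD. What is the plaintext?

ZWQCJKCWQBEUZBIO

Repeat the key across the ciphertext: UUDUUDUUDUUDUUDU
T(19)−U(20): -1≡25 → Z
Q(16)−U(20): -4≡22 → W
T(19)−D(3): 16 → Q
W(22)−U(20): 2 → C
D(3)−U(20): -17≡9 → J
N(13)−D(3): 10 → K
W(22)−U(20): 2 → C
Q(16)−U(20): -4≡22 → W
T(19)−D(3): 16 → Q
V(21)−U(20): 1 → B
Y(24)−U(20): 4 → E
X(23)−D(3): 20 → U
T(19)−U(20): -1≡25 → Z
V(21)−U(20): 1 → B
L(11)−D(3): 8 → I
I(8)−U(20): -12≡14 → O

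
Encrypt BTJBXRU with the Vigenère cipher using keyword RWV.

SPESTML

Repeat the key across the message: RWVRWVR
B(1)+R(17): 18 → S
T(19)+W(22): 41≡15 → P
J(9)+V(21): 30≡4 → E
B(1)+R(17): 18 → S
X(23)+W(22): 45≡19 → T
R(17)+V(21): 38≡12 → M
U(20)+R(17): 37≡11 → L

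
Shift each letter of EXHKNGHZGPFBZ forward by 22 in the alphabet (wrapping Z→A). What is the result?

E(4): 4+22=26≡0 → A
X(23): 23+22=45≡19 → T
H(7): 7+22=29≡3 → D
K(10): 10+22=32≡6 → G
N(13): 13+22=35≡9 → J
G(6): 6+22=28≡2 → C
H(7): 7+22=29≡3 → D
Z(25): 25+22=47≡21 → V
G(6): 6+22=28≡2 → C
P(15): 15+22=37≡11 → L
F(5): 5+22=27≡1 → B
B(1): 1+22=23 → X
Z(25): 25+22=47≡21 → V

ATDGJCDVCLBXV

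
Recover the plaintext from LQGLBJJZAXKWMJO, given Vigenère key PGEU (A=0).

WKCRMDFFLRGCXDK

Repeat the key across the ciphertext: PGEUPGEUPGEUPGE
L(11)−P(15): -4≡22 → W
Q(16)−G(6): 10 → K
G(6)−E(4): 2 → C
L(11)−U(20): -9≡17 → R
B(1)−P(15): -14≡12 → M
J(9)−G(6): 3 → D
J(9)−E(4): 5 → F
Z(25)−U(20): 5 → F
A(0)−P(15): -15≡11 → L
X(23)−G(6): 17 → R
K(10)−E(4): 6 → G
W(22)−U(20): 2 → C
M(12)−P(15): -3≡23 → X
J(9)−G(6): 3 → D
O(14)−E(4): 10 → K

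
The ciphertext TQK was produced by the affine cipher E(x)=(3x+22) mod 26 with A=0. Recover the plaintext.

The inverse of 3 mod 26 is 9, since 3·9=27≡1. Apply D(y)=9·(y−22) mod 26:
T(19): 9·(19−22)=-27≡25 → Z
Q(16): 9·(16−22)=-54≡24 → Y
K(10): 9·(10−22)=-108≡22 → W

ZYW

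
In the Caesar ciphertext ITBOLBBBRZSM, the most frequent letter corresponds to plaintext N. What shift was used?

The most frequent ciphertext letter is B (appears 4 times).
B is position 1; N is position 13.
Shift = -12≡14.

14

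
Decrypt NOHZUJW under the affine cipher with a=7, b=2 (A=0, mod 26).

JYXHKBO

The inverse of 7 mod 26 is 15, since 7·15=105≡1. Apply D(y)=15·(y−2) mod 26:
N(13): 15·(13−2)=165≡9 → J
O(14): 15·(14−2)=180≡24 → Y
H(7): 15·(7−2)=75≡23 → X
Z(25): 15·(25−2)=345≡7 → H
U(20): 15·(20−2)=270≡10 → K
J(9): 15·(9−2)=105≡1 → B
W(22): 15·(22−2)=300≡14 → O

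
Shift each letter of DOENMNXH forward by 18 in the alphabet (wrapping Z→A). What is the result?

D(3): 3+18=21 → V
O(14): 14+18=32≡6 → G
E(4): 4+18=22 → W
N(13): 13+18=31≡5 → F
M(12): 12+18=30≡4 → E
N(13): 13+18=31≡5 → F
X(23): 23+18=41≡15 → P
H(7): 7+18=25 → Z

VGWFEFPZ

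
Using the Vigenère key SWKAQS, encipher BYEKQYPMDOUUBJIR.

Repeat the key across the message: SWKAQSSWKAQSSWKA
B(1)+S(18): 19 → T
Y(24)+W(22): 46≡20 → U
E(4)+K(10): 14 → O
K(10)+A(0): 10 → K
Q(16)+Q(16): 32≡6 → G
Y(24)+S(18): 42≡16 → Q
P(15)+S(18): 33≡7 → H
M(12)+W(22): 34≡8 → I
D(3)+K(10): 13 → N
O(14)+A(0): 14 → O
U(20)+Q(16): 36≡10 → K
U(20)+S(18): 38≡12 → M
B(1)+S(18): 19 → T
J(9)+W(22): 31≡5 → F
I(8)+K(10): 18 → S
R(17)+A(0): 17 → R

TUOKGQHINOKMTFSR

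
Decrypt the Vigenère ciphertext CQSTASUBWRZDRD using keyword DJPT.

Repeat the key across the ciphertext: DJPTDJPTDJPTDJ
C(2)−D(3): -1≡25 → Z
Q(16)−J(9): 7 → H
S(18)−P(15): 3 → D
T(19)−T(19): 0 → A
A(0)−D(3): -3≡23 → X
S(18)−J(9): 9 → J
U(20)−P(15): 5 → F
B(1)−T(19): -18≡8 → I
W(22)−D(3): 19 → T
R(17)−J(9): 8 → I
Z(25)−P(15): 10 → K
D(3)−T(19): -16≡10 → K
R(17)−D(3): 14 → O
D(3)−J(9): -6≡20 → U

ZHDAXJFITIKKOU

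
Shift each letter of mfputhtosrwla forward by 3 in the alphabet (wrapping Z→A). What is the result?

m(12): 12+3=15 → p
f(5): 5+3=8 → i
p(15): 15+3=18 → s
u(20): 20+3=23 → x
t(19): 19+3=22 → w
h(7): 7+3=10 → k
t(19): 19+3=22 → w
o(14): 14+3=17 → r
s(18): 18+3=21 → v
r(17): 17+3=20 → u
w(22): 22+3=25 → z
l(11): 11+3=14 → o
a(0): 0+3=3 → d

pisxwkwrvuzod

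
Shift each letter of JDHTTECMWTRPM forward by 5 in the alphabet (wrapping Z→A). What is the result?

J(9): 9+5=14 → O
D(3): 3+5=8 → I
H(7): 7+5=12 → M
T(19): 19+5=24 → Y
T(19): 19+5=24 → Y
E(4): 4+5=9 → J
C(2): 2+5=7 → H
M(12): 12+5=17 → R
W(22): 22+5=27≡1 → B
T(19): 19+5=24 → Y
R(17): 17+5=22 → W
P(15): 15+5=20 → U
M(12): 12+5=17 → R

OIMYYJHRBYWUR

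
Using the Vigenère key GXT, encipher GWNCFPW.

MTGICIC

Repeat the key across the message: GXTGXTG
G(6)+G(6): 12 → M
W(22)+X(23): 45≡19 → T
N(13)+T(19): 32≡6 → G
C(2)+G(6): 8 → I
F(5)+X(23): 28≡2 → C
P(15)+T(19): 34≡8 → I
W(22)+G(6): 28≡2 → C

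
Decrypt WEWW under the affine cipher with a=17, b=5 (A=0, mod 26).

The inverse of 17 mod 26 is 23, since 17·23=391≡1. Apply D(y)=23·(y−5) mod 26:
W(22): 23·(22−5)=391≡1 → B
E(4): 23·(4−5)=-23≡3 → D
W(22): 23·(22−5)=391≡1 → B
W(22): 23·(22−5)=391≡1 → B

BDBB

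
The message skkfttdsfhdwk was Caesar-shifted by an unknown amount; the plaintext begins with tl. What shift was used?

25

From the crib: s(18)−t(19)=-1≡25, so the shift is 25.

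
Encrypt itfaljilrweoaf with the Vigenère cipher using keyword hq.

Repeat the key across the message: hqhqhqhqhqhqhq
i(8)+h(7): 15 → p
t(19)+q(16): 35≡9 → j
f(5)+h(7): 12 → m
a(0)+q(16): 16 → q
l(11)+h(7): 18 → s
j(9)+q(16): 25 → z
i(8)+h(7): 15 → p
l(11)+q(16): 27≡1 → b
r(17)+h(7): 24 → y
w(22)+q(16): 38≡12 → m
e(4)+h(7): 11 → l
o(14)+q(16): 30≡4 → e
a(0)+h(7): 7 → h
f(5)+q(16): 21 → v

pjmqszpbymlehv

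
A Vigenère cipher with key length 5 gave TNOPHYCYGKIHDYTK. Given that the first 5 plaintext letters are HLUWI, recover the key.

Subtract each crib letter from the matching ciphertext letter (mod 26):
T(19)−H(7)=12 → M
N(13)−L(11)=2 → C
O(14)−U(20)=-6≡20 → U
P(15)−W(22)=-7≡19 → T
H(7)−I(8)=-1≡25 → Z

MCUTZ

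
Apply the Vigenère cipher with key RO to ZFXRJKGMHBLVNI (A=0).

QTOFAYXAYPCJEW

Repeat the key across the message: RORORORORORORO
Z(25)+R(17): 42≡16 → Q
F(5)+O(14): 19 → T
X(23)+R(17): 40≡14 → O
R(17)+O(14): 31≡5 → F
J(9)+R(17): 26≡0 → A
K(10)+O(14): 24 → Y
G(6)+R(17): 23 → X
M(12)+O(14): 26≡0 → A
H(7)+R(17): 24 → Y
B(1)+O(14): 15 → P
L(11)+R(17): 28≡2 → C
V(21)+O(14): 35≡9 → J
N(13)+R(17): 30≡4 → E
I(8)+O(14): 22 → W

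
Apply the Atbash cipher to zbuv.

z(25) → a(0)
b(1) → y(24)
u(20) → f(5)
v(21) → e(4)

ayfe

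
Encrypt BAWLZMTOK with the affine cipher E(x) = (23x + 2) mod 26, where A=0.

ZCOVFSXMY

B(1): 23·1+2=25 → Z
A(0): 23·0+2=2 → C
W(22): 23·22+2=508≡14 → O
L(11): 23·11+2=255≡21 → V
Z(25): 23·25+2=577≡5 → F
M(12): 23·12+2=278≡18 → S
T(19): 23·19+2=439≡23 → X
O(14): 23·14+2=324≡12 → M
K(10): 23·10+2=232≡24 → Y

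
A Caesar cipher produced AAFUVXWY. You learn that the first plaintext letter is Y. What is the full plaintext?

YYDSTVUW

From the crib: A(0)−Y(24)=-24≡2, so the shift is 2.
Subtract 2 from each ciphertext letter:
A(0): 0−2=-2≡24 → Y
A(0): 0−2=-2≡24 → Y
F(5): 5−2=3 → D
U(20): 20−2=18 → S
V(21): 21−2=19 → T
X(23): 23−2=21 → V
W(22): 22−2=20 → U
Y(24): 24−2=22 → W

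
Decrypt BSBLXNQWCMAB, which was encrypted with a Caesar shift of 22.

FWFPBRUAGQEF

B(1): 1−22=-21≡5 → F
S(18): 18−22=-4≡22 → W
B(1): 1−22=-21≡5 → F
L(11): 11−22=-11≡15 → P
X(23): 23−22=1 → B
N(13): 13−22=-9≡17 → R
Q(16): 16−22=-6≡20 → U
W(22): 22−22=0 → A
C(2): 2−22=-20≡6 → G
M(12): 12−22=-10≡16 → Q
A(0): 0−22=-22≡4 → E
B(1): 1−22=-21≡5 → F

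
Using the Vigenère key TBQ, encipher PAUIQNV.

IBKBRDO

Repeat the key across the message: TBQTBQT
P(15)+T(19): 34≡8 → I
A(0)+B(1): 1 → B
U(20)+Q(16): 36≡10 → K
I(8)+T(19): 27≡1 → B
Q(16)+B(1): 17 → R
N(13)+Q(16): 29≡3 → D
V(21)+T(19): 40≡14 → O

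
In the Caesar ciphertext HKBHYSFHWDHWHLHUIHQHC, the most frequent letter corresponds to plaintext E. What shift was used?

3

The most frequent ciphertext letter is H (appears 8 times).
H is position 7; E is position 4.
Shift = 3.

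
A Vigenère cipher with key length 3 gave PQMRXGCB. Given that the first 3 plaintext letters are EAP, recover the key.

Subtract each crib letter from the matching ciphertext letter (mod 26):
P(15)−E(4)=11 → L
Q(16)−A(0)=16 → Q
M(12)−P(15)=-3≡23 → X

LQX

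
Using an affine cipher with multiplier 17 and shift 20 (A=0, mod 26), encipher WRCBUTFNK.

W(22): 17·22+20=394≡4 → E
R(17): 17·17+20=309≡23 → X
C(2): 17·2+20=54≡2 → C
B(1): 17·1+20=37≡11 → L
U(20): 17·20+20=360≡22 → W
T(19): 17·19+20=343≡5 → F
F(5): 17·5+20=105≡1 → B
N(13): 17·13+20=241≡7 → H
K(10): 17·10+20=190≡8 → I

EXCLWFBHI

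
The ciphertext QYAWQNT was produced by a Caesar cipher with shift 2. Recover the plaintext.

OWYUOLR

Q(16): 16−2=14 → O
Y(24): 24−2=22 → W
A(0): 0−2=-2≡24 → Y
W(22): 22−2=20 → U
Q(16): 16−2=14 → O
N(13): 13−2=11 → L
T(19): 19−2=17 → R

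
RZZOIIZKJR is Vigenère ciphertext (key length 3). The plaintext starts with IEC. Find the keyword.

Subtract each crib letter from the matching ciphertext letter (mod 26):
R(17)−I(8)=9 → J
Z(25)−E(4)=21 → V
Z(25)−C(2)=23 → X

JVX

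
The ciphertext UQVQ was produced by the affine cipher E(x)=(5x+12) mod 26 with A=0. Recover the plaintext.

The inverse of 5 mod 26 is 21, since 5·21=105≡1. Apply D(y)=21·(y−12) mod 26:
U(20): 21·(20−12)=168≡12 → M
Q(16): 21·(16−12)=84≡6 → G
V(21): 21·(21−12)=189≡7 → H
Q(16): 21·(16−12)=84≡6 → G

MGHG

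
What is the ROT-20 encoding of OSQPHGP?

IMKJBAJ

O(14): 14+20=34≡8 → I
S(18): 18+20=38≡12 → M
Q(16): 16+20=36≡10 → K
P(15): 15+20=35≡9 → J
H(7): 7+20=27≡1 → B
G(6): 6+20=26≡0 → A
P(15): 15+20=35≡9 → J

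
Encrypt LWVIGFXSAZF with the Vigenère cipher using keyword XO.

Repeat the key across the message: XOXOXOXOXOX
L(11)+X(23): 34≡8 → I
W(22)+O(14): 36≡10 → K
V(21)+X(23): 44≡18 → S
I(8)+O(14): 22 → W
G(6)+X(23): 29≡3 → D
F(5)+O(14): 19 → T
X(23)+X(23): 46≡20 → U
S(18)+O(14): 32≡6 → G
A(0)+X(23): 23 → X
Z(25)+O(14): 39≡13 → N
F(5)+X(23): 28≡2 → C

IKSWDTUGXNC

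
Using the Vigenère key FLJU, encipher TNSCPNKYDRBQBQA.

Repeat the key across the message: FLJUFLJUFLJUFLJ
T(19)+F(5): 24 → Y
N(13)+L(11): 24 → Y
S(18)+J(9): 27≡1 → B
C(2)+U(20): 22 → W
P(15)+F(5): 20 → U
N(13)+L(11): 24 → Y
K(10)+J(9): 19 → T
Y(24)+U(20): 44≡18 → S
D(3)+F(5): 8 → I
R(17)+L(11): 28≡2 → C
B(1)+J(9): 10 → K
Q(16)+U(20): 36≡10 → K
B(1)+F(5): 6 → G
Q(16)+L(11): 27≡1 → B
A(0)+J(9): 9 → J

YYBWUYTSICKKGBJ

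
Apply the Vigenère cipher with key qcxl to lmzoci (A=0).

bowzsk

Repeat the key across the message: qcxlqc
l(11)+q(16): 27≡1 → b
m(12)+c(2): 14 → o
z(25)+x(23): 48≡22 → w
o(14)+l(11): 25 → z
c(2)+q(16): 18 → s
i(8)+c(2): 10 → k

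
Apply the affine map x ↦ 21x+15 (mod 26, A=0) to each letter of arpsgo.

a(0): 21·0+15=15 → p
r(17): 21·17+15=372≡8 → i
p(15): 21·15+15=330≡18 → s
s(18): 21·18+15=393≡3 → d
g(6): 21·6+15=141≡11 → l
o(14): 21·14+15=309≡23 → x

pisdlx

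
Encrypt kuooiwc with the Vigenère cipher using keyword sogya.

Repeat the key across the message: sogyaso
k(10)+s(18): 28≡2 → c
u(20)+o(14): 34≡8 → i
o(14)+g(6): 20 → u
o(14)+y(24): 38≡12 → m
i(8)+a(0): 8 → i
w(22)+s(18): 40≡14 → o
c(2)+o(14): 16 → q

ciumioq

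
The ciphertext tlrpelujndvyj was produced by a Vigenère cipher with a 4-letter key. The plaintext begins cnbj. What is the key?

ryqg

Subtract each crib letter from the matching ciphertext letter (mod 26):
t(19)−c(2)=17 → r
l(11)−n(13)=-2≡24 → y
r(17)−b(1)=16 → q
p(15)−j(9)=6 → g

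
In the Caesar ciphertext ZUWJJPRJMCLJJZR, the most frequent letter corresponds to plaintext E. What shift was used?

5

The most frequent ciphertext letter is J (appears 5 times).
J is position 9; E is position 4.
Shift = 5.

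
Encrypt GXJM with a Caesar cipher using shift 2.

G(6): 6+2=8 → I
X(23): 23+2=25 → Z
J(9): 9+2=11 → L
M(12): 12+2=14 → O

IZLO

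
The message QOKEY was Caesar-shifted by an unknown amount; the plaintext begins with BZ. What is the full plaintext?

From the crib: Q(16)−B(1)=15, so the shift is 15.
Subtract 15 from each ciphertext letter:
Q(16): 16−15=1 → B
O(14): 14−15=-1≡25 → Z
K(10): 10−15=-5≡21 → V
E(4): 4−15=-11≡15 → P
Y(24): 24−15=9 → J

BZVPJ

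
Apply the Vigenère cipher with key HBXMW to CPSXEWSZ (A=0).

JQPJADTW

Repeat the key across the message: HBXMWHBX
C(2)+H(7): 9 → J
P(15)+B(1): 16 → Q
S(18)+X(23): 41≡15 → P
X(23)+M(12): 35≡9 → J
E(4)+W(22): 26≡0 → A
W(22)+H(7): 29≡3 → D
S(18)+B(1): 19 → T
Z(25)+X(23): 48≡22 → W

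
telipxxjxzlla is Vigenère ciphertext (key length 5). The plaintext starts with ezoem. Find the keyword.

Subtract each crib letter from the matching ciphertext letter (mod 26):
t(19)−e(4)=15 → p
e(4)−z(25)=-21≡5 → f
l(11)−o(14)=-3≡23 → x
i(8)−e(4)=4 → e
p(15)−m(12)=3 → d

pfxed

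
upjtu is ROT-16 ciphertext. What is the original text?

u(20): 20−16=4 → e
p(15): 15−16=-1≡25 → z
j(9): 9−16=-7≡19 → t
t(19): 19−16=3 → d
u(20): 20−16=4 → e

eztde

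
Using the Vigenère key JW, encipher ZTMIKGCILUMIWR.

IPVETCLEUQVEFN

Repeat the key across the message: JWJWJWJWJWJWJW
Z(25)+J(9): 34≡8 → I
T(19)+W(22): 41≡15 → P
M(12)+J(9): 21 → V
I(8)+W(22): 30≡4 → E
K(10)+J(9): 19 → T
G(6)+W(22): 28≡2 → C
C(2)+J(9): 11 → L
I(8)+W(22): 30≡4 → E
L(11)+J(9): 20 → U
U(20)+W(22): 42≡16 → Q
M(12)+J(9): 21 → V
I(8)+W(22): 30≡4 → E
W(22)+J(9): 31≡5 → F
R(17)+W(22): 39≡13 → N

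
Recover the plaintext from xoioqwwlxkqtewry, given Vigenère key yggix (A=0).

zicgtyqfpnsnyoua

Repeat the key across the ciphertext: yggixyggixyggixy
x(23)−y(24): -1≡25 → z
o(14)−g(6): 8 → i
i(8)−g(6): 2 → c
o(14)−i(8): 6 → g
q(16)−x(23): -7≡19 → t
w(22)−y(24): -2≡24 → y
w(22)−g(6): 16 → q
l(11)−g(6): 5 → f
x(23)−i(8): 15 → p
k(10)−x(23): -13≡13 → n
q(16)−y(24): -8≡18 → s
t(19)−g(6): 13 → n
e(4)−g(6): -2≡24 → y
w(22)−i(8): 14 → o
r(17)−x(23): -6≡20 → u
y(24)−y(24): 0 → a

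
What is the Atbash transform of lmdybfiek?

l(11) → o(14)
m(12) → n(13)
d(3) → w(22)
y(24) → b(1)
b(1) → y(24)
f(5) → u(20)
i(8) → r(17)
e(4) → v(21)
k(10) → p(15)

onwbyurvp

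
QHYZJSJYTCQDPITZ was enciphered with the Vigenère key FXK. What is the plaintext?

LKOUMIEBJXTTKLJU

Repeat the key across the ciphertext: FXKFXKFXKFXKFXKF
Q(16)−F(5): 11 → L
H(7)−X(23): -16≡10 → K
Y(24)−K(10): 14 → O
Z(25)−F(5): 20 → U
J(9)−X(23): -14≡12 → M
S(18)−K(10): 8 → I
J(9)−F(5): 4 → E
Y(24)−X(23): 1 → B
T(19)−K(10): 9 → J
C(2)−F(5): -3≡23 → X
Q(16)−X(23): -7≡19 → T
D(3)−K(10): -7≡19 → T
P(15)−F(5): 10 → K
I(8)−X(23): -15≡11 → L
T(19)−K(10): 9 → J
Z(25)−F(5): 20 → U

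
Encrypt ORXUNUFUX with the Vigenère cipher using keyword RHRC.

Repeat the key across the message: RHRCRHRCR
O(14)+R(17): 31≡5 → F
R(17)+H(7): 24 → Y
X(23)+R(17): 40≡14 → O
U(20)+C(2): 22 → W
N(13)+R(17): 30≡4 → E
U(20)+H(7): 27≡1 → B
F(5)+R(17): 22 → W
U(20)+C(2): 22 → W
X(23)+R(17): 40≡14 → O

FYOWEBWWO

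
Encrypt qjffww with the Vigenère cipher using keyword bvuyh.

rezddx

Repeat the key across the message: bvuyhb
q(16)+b(1): 17 → r
j(9)+v(21): 30≡4 → e
f(5)+u(20): 25 → z
f(5)+y(24): 29≡3 → d
w(22)+h(7): 29≡3 → d
w(22)+b(1): 23 → x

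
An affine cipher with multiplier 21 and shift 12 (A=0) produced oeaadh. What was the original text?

kmsshb

The inverse of 21 mod 26 is 5, since 21·5=105≡1. Apply D(y)=5·(y−12) mod 26:
o(14): 5·(14−12)=10 → k
e(4): 5·(4−12)=-40≡12 → m
a(0): 5·(0−12)=-60≡18 → s
a(0): 5·(0−12)=-60≡18 → s
d(3): 5·(3−12)=-45≡7 → h
h(7): 5·(7−12)=-25≡1 → b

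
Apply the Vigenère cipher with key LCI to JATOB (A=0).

UCBZD

Repeat the key across the message: LCILC
J(9)+L(11): 20 → U
A(0)+C(2): 2 → C
T(19)+I(8): 27≡1 → B
O(14)+L(11): 25 → Z
B(1)+C(2): 3 → D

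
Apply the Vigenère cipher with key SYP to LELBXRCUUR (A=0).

DCATVGUSJJ

Repeat the key across the message: SYPSYPSYPS
L(11)+S(18): 29≡3 → D
E(4)+Y(24): 28≡2 → C
L(11)+P(15): 26≡0 → A
B(1)+S(18): 19 → T
X(23)+Y(24): 47≡21 → V
R(17)+P(15): 32≡6 → G
C(2)+S(18): 20 → U
U(20)+Y(24): 44≡18 → S
U(20)+P(15): 35≡9 → J
R(17)+S(18): 35≡9 → J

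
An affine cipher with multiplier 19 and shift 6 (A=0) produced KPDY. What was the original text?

SVTQ

The inverse of 19 mod 26 is 11, since 19·11=209≡1. Apply D(y)=11·(y−6) mod 26:
K(10): 11·(10−6)=44≡18 → S
P(15): 11·(15−6)=99≡21 → V
D(3): 11·(3−6)=-33≡19 → T
Y(24): 11·(24−6)=198≡16 → Q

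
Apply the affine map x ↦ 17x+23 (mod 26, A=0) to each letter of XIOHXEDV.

X(23): 17·23+23=414≡24 → Y
I(8): 17·8+23=159≡3 → D
O(14): 17·14+23=261≡1 → B
H(7): 17·7+23=142≡12 → M
X(23): 17·23+23=414≡24 → Y
E(4): 17·4+23=91≡13 → N
D(3): 17·3+23=74≡22 → W
V(21): 17·21+23=380≡16 → Q

YDBMYNWQ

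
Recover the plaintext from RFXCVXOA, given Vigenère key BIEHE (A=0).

Repeat the key across the ciphertext: BIEHEBIE
R(17)−B(1): 16 → Q
F(5)−I(8): -3≡23 → X
X(23)−E(4): 19 → T
C(2)−H(7): -5≡21 → V
V(21)−E(4): 17 → R
X(23)−B(1): 22 → W
O(14)−I(8): 6 → G
A(0)−E(4): -4≡22 → W

QXTVRWGW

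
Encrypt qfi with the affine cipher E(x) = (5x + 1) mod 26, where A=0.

q(16): 5·16+1=81≡3 → d
f(5): 5·5+1=26≡0 → a
i(8): 5·8+1=41≡15 → p

dap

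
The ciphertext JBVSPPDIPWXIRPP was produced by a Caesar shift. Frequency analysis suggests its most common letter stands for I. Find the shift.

The most frequent ciphertext letter is P (appears 5 times).
P is position 15; I is position 8.
Shift = 7.

7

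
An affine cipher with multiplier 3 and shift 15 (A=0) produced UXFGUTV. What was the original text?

The inverse of 3 mod 26 is 9, since 3·9=27≡1. Apply D(y)=9·(y−15) mod 26:
U(20): 9·(20−15)=45≡19 → T
X(23): 9·(23−15)=72≡20 → U
F(5): 9·(5−15)=-90≡14 → O
G(6): 9·(6−15)=-81≡23 → X
U(20): 9·(20−15)=45≡19 → T
T(19): 9·(19−15)=36≡10 → K
V(21): 9·(21−15)=54≡2 → C

TUOXTKC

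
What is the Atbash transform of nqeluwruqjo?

n(13) → m(12)
q(16) → j(9)
e(4) → v(21)
l(11) → o(14)
u(20) → f(5)
w(22) → d(3)
r(17) → i(8)
u(20) → f(5)
q(16) → j(9)
j(9) → q(16)
o(14) → l(11)

mjvofdifjql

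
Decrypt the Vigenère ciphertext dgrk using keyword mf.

rbff

Repeat the key across the ciphertext: mfmf
d(3)−m(12): -9≡17 → r
g(6)−f(5): 1 → b
r(17)−m(12): 5 → f
k(10)−f(5): 5 → f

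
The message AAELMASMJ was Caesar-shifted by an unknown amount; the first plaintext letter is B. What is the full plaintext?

BBFMNBTNK

From the crib: A(0)−B(1)=-1≡25, so the shift is 25.
Subtract 25 from each ciphertext letter:
A(0): 0−25=-25≡1 → B
A(0): 0−25=-25≡1 → B
E(4): 4−25=-21≡5 → F
L(11): 11−25=-14≡12 → M
M(12): 12−25=-13≡13 → N
A(0): 0−25=-25≡1 → B
S(18): 18−25=-7≡19 → T
M(12): 12−25=-13≡13 → N
J(9): 9−25=-16≡10 → K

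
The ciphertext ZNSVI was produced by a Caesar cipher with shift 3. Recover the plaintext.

Z(25): 25−3=22 → W
N(13): 13−3=10 → K
S(18): 18−3=15 → P
V(21): 21−3=18 → S
I(8): 8−3=5 → F

WKPSF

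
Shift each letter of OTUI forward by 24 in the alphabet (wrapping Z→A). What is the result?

O(14): 14+24=38≡12 → M
T(19): 19+24=43≡17 → R
U(20): 20+24=44≡18 → S
I(8): 8+24=32≡6 → G

MRSG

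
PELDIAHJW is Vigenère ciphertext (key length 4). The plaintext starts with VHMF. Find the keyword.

UXZY

Subtract each crib letter from the matching ciphertext letter (mod 26):
P(15)−V(21)=-6≡20 → U
E(4)−H(7)=-3≡23 → X
L(11)−M(12)=-1≡25 → Z
D(3)−F(5)=-2≡24 → Y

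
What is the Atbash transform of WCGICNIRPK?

W(22) → D(3)
C(2) → X(23)
G(6) → T(19)
I(8) → R(17)
C(2) → X(23)
N(13) → M(12)
I(8) → R(17)
R(17) → I(8)
P(15) → K(10)
K(10) → P(15)

DXTRXMRIKP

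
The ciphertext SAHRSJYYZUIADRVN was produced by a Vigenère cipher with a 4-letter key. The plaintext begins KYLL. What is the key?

Subtract each crib letter from the matching ciphertext letter (mod 26):
S(18)−K(10)=8 → I
A(0)−Y(24)=-24≡2 → C
H(7)−L(11)=-4≡22 → W
R(17)−L(11)=6 → G

ICWG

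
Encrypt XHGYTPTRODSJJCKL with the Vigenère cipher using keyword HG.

ENNEAVAXVJZPQIRR

Repeat the key across the message: HGHGHGHGHGHGHGHG
X(23)+H(7): 30≡4 → E
H(7)+G(6): 13 → N
G(6)+H(7): 13 → N
Y(24)+G(6): 30≡4 → E
T(19)+H(7): 26≡0 → A
P(15)+G(6): 21 → V
T(19)+H(7): 26≡0 → A
R(17)+G(6): 23 → X
O(14)+H(7): 21 → V
D(3)+G(6): 9 → J
S(18)+H(7): 25 → Z
J(9)+G(6): 15 → P
J(9)+H(7): 16 → Q
C(2)+G(6): 8 → I
K(10)+H(7): 17 → R
L(11)+G(6): 17 → R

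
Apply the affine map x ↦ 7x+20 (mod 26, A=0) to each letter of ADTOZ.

UPXON

A(0): 7·0+20=20 → U
D(3): 7·3+20=41≡15 → P
T(19): 7·19+20=153≡23 → X
O(14): 7·14+20=118≡14 → O
Z(25): 7·25+20=195≡13 → N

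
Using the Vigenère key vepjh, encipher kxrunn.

fbgdui

Repeat the key across the message: vepjhv
k(10)+v(21): 31≡5 → f
x(23)+e(4): 27≡1 → b
r(17)+p(15): 32≡6 → g
u(20)+j(9): 29≡3 → d
n(13)+h(7): 20 → u
n(13)+v(21): 34≡8 → i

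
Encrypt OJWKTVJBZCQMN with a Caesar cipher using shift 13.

O(14): 14+13=27≡1 → B
J(9): 9+13=22 → W
W(22): 22+13=35≡9 → J
K(10): 10+13=23 → X
T(19): 19+13=32≡6 → G
V(21): 21+13=34≡8 → I
J(9): 9+13=22 → W
B(1): 1+13=14 → O
Z(25): 25+13=38≡12 → M
C(2): 2+13=15 → P
Q(16): 16+13=29≡3 → D
M(12): 12+13=25 → Z
N(13): 13+13=26≡0 → A

BWJXGIWOMPDZA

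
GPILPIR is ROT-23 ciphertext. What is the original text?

G(6): 6−23=-17≡9 → J
P(15): 15−23=-8≡18 → S
I(8): 8−23=-15≡11 → L
L(11): 11−23=-12≡14 → O
P(15): 15−23=-8≡18 → S
I(8): 8−23=-15≡11 → L
R(17): 17−23=-6≡20 → U

JSLOSLU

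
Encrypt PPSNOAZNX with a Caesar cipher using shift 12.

BBEZAMLZJ

P(15): 15+12=27≡1 → B
P(15): 15+12=27≡1 → B
S(18): 18+12=30≡4 → E
N(13): 13+12=25 → Z
O(14): 14+12=26≡0 → A
A(0): 0+12=12 → M
Z(25): 25+12=37≡11 → L
N(13): 13+12=25 → Z
X(23): 23+12=35≡9 → J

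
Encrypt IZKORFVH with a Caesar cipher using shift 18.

ARCGJXNZ

I(8): 8+18=26≡0 → A
Z(25): 25+18=43≡17 → R
K(10): 10+18=28≡2 → C
O(14): 14+18=32≡6 → G
R(17): 17+18=35≡9 → J
F(5): 5+18=23 → X
V(21): 21+18=39≡13 → N
H(7): 7+18=25 → Z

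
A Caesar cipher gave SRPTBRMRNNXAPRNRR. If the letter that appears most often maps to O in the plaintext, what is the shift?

3

The most frequent ciphertext letter is R (appears 6 times).
R is position 17; O is position 14.
Shift = 3.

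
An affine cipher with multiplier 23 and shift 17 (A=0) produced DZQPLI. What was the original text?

The inverse of 23 mod 26 is 17, since 23·17=391≡1. Apply D(y)=17·(y−17) mod 26:
D(3): 17·(3−17)=-238≡22 → W
Z(25): 17·(25−17)=136≡6 → G
Q(16): 17·(16−17)=-17≡9 → J
P(15): 17·(15−17)=-34≡18 → S
L(11): 17·(11−17)=-102≡2 → C
I(8): 17·(8−17)=-153≡3 → D

WGJSCD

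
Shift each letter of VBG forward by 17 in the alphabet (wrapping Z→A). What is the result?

MSX

V(21): 21+17=38≡12 → M
B(1): 1+17=18 → S
G(6): 6+17=23 → X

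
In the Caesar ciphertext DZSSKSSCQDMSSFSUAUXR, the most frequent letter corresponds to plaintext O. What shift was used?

The most frequent ciphertext letter is S (appears 7 times).
S is position 18; O is position 14.
Shift = 4.

4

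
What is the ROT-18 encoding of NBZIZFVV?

FTRARXNN

N(13): 13+18=31≡5 → F
B(1): 1+18=19 → T
Z(25): 25+18=43≡17 → R
I(8): 8+18=26≡0 → A
Z(25): 25+18=43≡17 → R
F(5): 5+18=23 → X
V(21): 21+18=39≡13 → N
V(21): 21+18=39≡13 → N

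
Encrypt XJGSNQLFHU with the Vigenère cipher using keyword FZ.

CILRSPQEMT

Repeat the key across the message: FZFZFZFZFZ
X(23)+F(5): 28≡2 → C
J(9)+Z(25): 34≡8 → I
G(6)+F(5): 11 → L
S(18)+Z(25): 43≡17 → R
N(13)+F(5): 18 → S
Q(16)+Z(25): 41≡15 → P
L(11)+F(5): 16 → Q
F(5)+Z(25): 30≡4 → E
H(7)+F(5): 12 → M
U(20)+Z(25): 45≡19 → T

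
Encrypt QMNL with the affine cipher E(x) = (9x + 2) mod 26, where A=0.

Q(16): 9·16+2=146≡16 → Q
M(12): 9·12+2=110≡6 → G
N(13): 9·13+2=119≡15 → P
L(11): 9·11+2=101≡23 → X

QGPX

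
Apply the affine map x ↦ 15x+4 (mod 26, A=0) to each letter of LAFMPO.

NEBCVG

L(11): 15·11+4=169≡13 → N
A(0): 15·0+4=4 → E
F(5): 15·5+4=79≡1 → B
M(12): 15·12+4=184≡2 → C
P(15): 15·15+4=229≡21 → V
O(14): 15·14+4=214≡6 → G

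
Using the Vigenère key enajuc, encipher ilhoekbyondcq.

myhxymflowxeu

Repeat the key across the message: enajucenajuce
i(8)+e(4): 12 → m
l(11)+n(13): 24 → y
h(7)+a(0): 7 → h
o(14)+j(9): 23 → x
e(4)+u(20): 24 → y
k(10)+c(2): 12 → m
b(1)+e(4): 5 → f
y(24)+n(13): 37≡11 → l
o(14)+a(0): 14 → o
n(13)+j(9): 22 → w
d(3)+u(20): 23 → x
c(2)+c(2): 4 → e
q(16)+e(4): 20 → u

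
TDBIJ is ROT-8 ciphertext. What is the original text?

LVTAB

T(19): 19−8=11 → L
D(3): 3−8=-5≡21 → V
B(1): 1−8=-7≡19 → T
I(8): 8−8=0 → A
J(9): 9−8=1 → B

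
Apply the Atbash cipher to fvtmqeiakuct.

f(5) → u(20)
v(21) → e(4)
t(19) → g(6)
m(12) → n(13)
q(16) → j(9)
e(4) → v(21)
i(8) → r(17)
a(0) → z(25)
k(10) → p(15)
u(20) → f(5)
c(2) → x(23)
t(19) → g(6)

uegnjvrzpfxg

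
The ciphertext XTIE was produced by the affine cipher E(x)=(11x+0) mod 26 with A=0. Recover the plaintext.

The inverse of 11 mod 26 is 19, since 11·19=209≡1. Apply D(y)=19·(y−0) mod 26:
X(23): 19·(23−0)=437≡21 → V
T(19): 19·(19−0)=361≡23 → X
I(8): 19·(8−0)=152≡22 → W
E(4): 19·(4−0)=76≡24 → Y

VXWY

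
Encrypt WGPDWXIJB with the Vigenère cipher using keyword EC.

Repeat the key across the message: ECECECECE
W(22)+E(4): 26≡0 → A
G(6)+C(2): 8 → I
P(15)+E(4): 19 → T
D(3)+C(2): 5 → F
W(22)+E(4): 26≡0 → A
X(23)+C(2): 25 → Z
I(8)+E(4): 12 → M
J(9)+C(2): 11 → L
B(1)+E(4): 5 → F

AITFAZMLF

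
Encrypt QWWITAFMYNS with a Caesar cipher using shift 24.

Q(16): 16+24=40≡14 → O
W(22): 22+24=46≡20 → U
W(22): 22+24=46≡20 → U
I(8): 8+24=32≡6 → G
T(19): 19+24=43≡17 → R
A(0): 0+24=24 → Y
F(5): 5+24=29≡3 → D
M(12): 12+24=36≡10 → K
Y(24): 24+24=48≡22 → W
N(13): 13+24=37≡11 → L
S(18): 18+24=42≡16 → Q

OUUGRYDKWLQ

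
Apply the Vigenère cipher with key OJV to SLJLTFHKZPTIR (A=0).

Repeat the key across the message: OJVOJVOJVOJVO
S(18)+O(14): 32≡6 → G
L(11)+J(9): 20 → U
J(9)+V(21): 30≡4 → E
L(11)+O(14): 25 → Z
T(19)+J(9): 28≡2 → C
F(5)+V(21): 26≡0 → A
H(7)+O(14): 21 → V
K(10)+J(9): 19 → T
Z(25)+V(21): 46≡20 → U
P(15)+O(14): 29≡3 → D
T(19)+J(9): 28≡2 → C
I(8)+V(21): 29≡3 → D
R(17)+O(14): 31≡5 → F

GUEZCAVTUDCDF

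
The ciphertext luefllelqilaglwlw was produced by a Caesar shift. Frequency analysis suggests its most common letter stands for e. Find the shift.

The most frequent ciphertext letter is l (appears 7 times).
l is position 11; e is position 4.
Shift = 7.

7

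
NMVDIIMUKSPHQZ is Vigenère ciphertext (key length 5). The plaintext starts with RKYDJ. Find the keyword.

WCXAZ

Subtract each crib letter from the matching ciphertext letter (mod 26):
N(13)−R(17)=-4≡22 → W
M(12)−K(10)=2 → C
V(21)−Y(24)=-3≡23 → X
D(3)−D(3)=0 → A
I(8)−J(9)=-1≡25 → Z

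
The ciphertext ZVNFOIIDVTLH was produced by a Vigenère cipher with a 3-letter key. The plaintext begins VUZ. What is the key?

Subtract each crib letter from the matching ciphertext letter (mod 26):
Z(25)−V(21)=4 → E
V(21)−U(20)=1 → B
N(13)−Z(25)=-12≡14 → O

EBO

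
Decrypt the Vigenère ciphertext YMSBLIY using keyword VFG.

DHMGGCD

Repeat the key across the ciphertext: VFGVFGV
Y(24)−V(21): 3 → D
M(12)−F(5): 7 → H
S(18)−G(6): 12 → M
B(1)−V(21): -20≡6 → G
L(11)−F(5): 6 → G
I(8)−G(6): 2 → C
Y(24)−V(21): 3 → D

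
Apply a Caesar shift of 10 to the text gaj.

g(6): 6+10=16 → q
a(0): 0+10=10 → k
j(9): 9+10=19 → t

qkt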